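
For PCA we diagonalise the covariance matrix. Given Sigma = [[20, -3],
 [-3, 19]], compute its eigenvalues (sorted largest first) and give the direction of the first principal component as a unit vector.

Step 1 — characteristic polynomial of 2×2 Sigma:
  det(Sigma - λI) = λ² - trace · λ + det = 0.
  trace = 20 + 19 = 39, det = 20·19 - (-3)² = 371.
Step 2 — discriminant:
  Δ = trace² - 4·det = 1521 - 1484 = 37.
Step 3 — eigenvalues:
  λ = (trace ± √Δ)/2 = (39 ± 6.0828)/2,
  λ_1 = 22.5414,  λ_2 = 16.4586.

Step 4 — unit eigenvector for λ_1: solve (Sigma - λ_1 I)v = 0. First row:
  (20 - 22.5414)·v_x + (-3)·v_y = 0, i.e. (-2.5414)·v_x + (-3)·v_y = 0,
  so v ∝ (b, λ_1 - a) = (-3, 2.5414); multiply by -1 so the first entry is positive: u = (3, -2.5414).
  ||u|| = √((3)² + (-2.5414)²) = √(15.4586) ≈ 3.9317,
  v_1 = u/||u|| ≈ (0.763, -0.6464) (||v_1|| = 1).

λ_1 = 22.5414,  λ_2 = 16.4586;  v_1 ≈ (0.763, -0.6464)


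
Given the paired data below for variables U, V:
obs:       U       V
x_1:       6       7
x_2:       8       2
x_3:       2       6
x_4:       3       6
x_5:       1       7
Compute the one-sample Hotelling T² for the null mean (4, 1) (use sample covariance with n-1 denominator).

Step 1 — sample mean vector:
  mean(U) = (6 + 8 + 2 + 3 + 1) / 5 = 20/5 = 4
  mean(V) = (7 + 2 + 6 + 6 + 7) / 5 = 28/5 = 5.6
  x̄ = (4, 5.6),  deviation x̄ - mu_0 = (4, 5.6) - (4, 1) = (0, 4.6).

Step 2 — sample covariance matrix, S[i,j] = (1/(n-1)) · Σ_k (x_{k,i} - mean_i) · (x_{k,j} - mean_j), divisor n-1 = 4:
  S[U,U] = ((2)·(2) + (4)·(4) + (-2)·(-2) + (-1)·(-1) + (-3)·(-3)) / 4 = 34/4 = 8.5
  S[U,V] = ((2)·(1.4) + (4)·(-3.6) + (-2)·(0.4) + (-1)·(0.4) + (-3)·(1.4)) / 4 = -17/4 = -4.25
  S[V,V] = ((1.4)·(1.4) + (-3.6)·(-3.6) + (0.4)·(0.4) + (0.4)·(0.4) + (1.4)·(1.4)) / 4 = 17.2/4 = 4.3
  S = [[8.5, -4.25],
 [-4.25, 4.3]].

Step 3 — invert S. det(S) = 8.5·4.3 - (-4.25)² = 18.4875.
  S^{-1} = (1/det) · [[d, -b], [-b, a]] = [[0.2326, 0.2299],
 [0.2299, 0.4598]].

Step 4 — quadratic form (x̄ - mu_0)^T · S^{-1} · (x̄ - mu_0):
  S^{-1} · (x̄ - mu_0) = (1.0575, 2.1149),
  (x̄ - mu_0)^T · [...] = (0)·(1.0575) + (4.6)·(2.1149) = 9.7287.

Step 5 — scale by n: T² = 5 · 9.7287 = 48.6437.

T² ≈ 48.6437


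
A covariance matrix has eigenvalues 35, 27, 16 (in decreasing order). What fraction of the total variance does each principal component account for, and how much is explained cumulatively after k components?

Step 1 — total variance = trace(Sigma) = Σ λ_i = 35 + 27 + 16 = 78.

Step 2 — fraction explained by component i = λ_i / Σ λ:
  PC1: 35/78 = 0.4487
  PC2: 27/78 = 0.3462
  PC3: 16/78 = 0.2051

Step 3 — cumulative fraction after k components = (λ_1 + ... + λ_k) / Σ λ:
  k = 1: 35/78 = 0.4487
  k = 2: (35 + 27)/78 = 62/78 = 0.7949
  k = 3: (35 + 27 + 16)/78 = 78/78 = 1

Summary (fraction, with percent):

explained: PC1 0.4487 (44.87%), PC2 0.3462 (34.62%), PC3 0.2051 (20.51%);  cumulative: 0.4487, 0.7949, 1


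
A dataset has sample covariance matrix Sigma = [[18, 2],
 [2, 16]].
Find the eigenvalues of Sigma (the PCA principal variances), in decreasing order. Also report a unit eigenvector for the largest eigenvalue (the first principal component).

Step 1 — characteristic polynomial of 2×2 Sigma:
  det(Sigma - λI) = λ² - trace · λ + det = 0.
  trace = 18 + 16 = 34, det = 18·16 - (2)² = 284.
Step 2 — discriminant:
  Δ = trace² - 4·det = 1156 - 1136 = 20.
Step 3 — eigenvalues:
  λ = (trace ± √Δ)/2 = (34 ± 4.4721)/2,
  λ_1 = 19.2361,  λ_2 = 14.7639.

Step 4 — unit eigenvector for λ_1: solve (Sigma - λ_1 I)v = 0. First row:
  (18 - 19.2361)·v_x + (2)·v_y = 0, i.e. (-1.2361)·v_x + (2)·v_y = 0,
  so v ∝ (b, λ_1 - a) = (2, 1.2361) = u.
  ||u|| = √((2)² + (1.2361)²) = √(5.5279) ≈ 2.3511,
  v_1 = u/||u|| ≈ (0.8507, 0.5257) (||v_1|| = 1).

λ_1 = 19.2361,  λ_2 = 14.7639;  v_1 ≈ (0.8507, 0.5257)


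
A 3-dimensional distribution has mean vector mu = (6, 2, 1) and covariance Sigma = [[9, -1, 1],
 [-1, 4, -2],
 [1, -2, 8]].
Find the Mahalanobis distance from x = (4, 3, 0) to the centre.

Step 1 — centre the observation: (x - mu) = (-2, 1, -1).

Step 2 — invert Sigma (cofactor / det for 3×3, or solve directly):
  Sigma^{-1} = [[0.1148, 0.0246, -0.0082],
 [0.0246, 0.291, 0.0697],
 [-0.0082, 0.0697, 0.1434]].

Step 3 — form the quadratic (x - mu)^T · Sigma^{-1} · (x - mu):
  Sigma^{-1} · (x - mu) = (-0.1967, 0.1721, -0.0574).
  (x - mu)^T · [Sigma^{-1} · (x - mu)] = (-2)·(-0.1967) + (1)·(0.1721) + (-1)·(-0.0574) = 0.623.

Step 4 — take square root: d = √(0.623) ≈ 0.7893.

d(x, mu) = √(0.623) ≈ 0.7893


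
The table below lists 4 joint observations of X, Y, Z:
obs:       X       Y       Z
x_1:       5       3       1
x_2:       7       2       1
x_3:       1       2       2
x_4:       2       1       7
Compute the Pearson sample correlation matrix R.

Step 1 — column means:
  mean(X) = (5 + 7 + 1 + 2) / 4 = 15/4 = 3.75
  mean(Y) = (3 + 2 + 2 + 1) / 4 = 8/4 = 2
  mean(Z) = (1 + 1 + 2 + 7) / 4 = 11/4 = 2.75

Step 2 — sample variances and covariances s[i,j] = (1/(n-1)) · Σ_k (x_{k,i} - mean_i) · (x_{k,j} - mean_j), with n-1 = 3:
  s[X,X] = ((1.25)·(1.25) + (3.25)·(3.25) + (-2.75)·(-2.75) + (-1.75)·(-1.75)) / 3 = 22.75/3 = 7.5833
  s[X,Y] = ((1.25)·(1) + (3.25)·(0) + (-2.75)·(0) + (-1.75)·(-1)) / 3 = 3/3 = 1
  s[X,Z] = ((1.25)·(-1.75) + (3.25)·(-1.75) + (-2.75)·(-0.75) + (-1.75)·(4.25)) / 3 = -13.25/3 = -4.4167
  s[Y,Y] = ((1)·(1) + (0)·(0) + (0)·(0) + (-1)·(-1)) / 3 = 2/3 = 0.6667
  s[Y,Z] = ((1)·(-1.75) + (0)·(-1.75) + (0)·(-0.75) + (-1)·(4.25)) / 3 = -6/3 = -2
  s[Z,Z] = ((-1.75)·(-1.75) + (-1.75)·(-1.75) + (-0.75)·(-0.75) + (4.25)·(4.25)) / 3 = 24.75/3 = 8.25
  Sample standard deviations s_i = √(s[i,i]):
  s(X) = √(7.5833) = 2.7538
  s(Y) = √(0.6667) = 0.8165
  s(Z) = √(8.25) = 2.8723

Step 3 — r_{ij} = s_{ij} / (s_i · s_j):
  r[X,X] = 1 (diagonal).
  r[X,Y] = 1 / (2.7538 · 0.8165) = 1 / 2.2485 = 0.4447
  r[X,Z] = -4.4167 / (2.7538 · 2.8723) = -4.4167 / 7.9096 = -0.5584
  r[Y,Y] = 1 (diagonal).
  r[Y,Z] = -2 / (0.8165 · 2.8723) = -2 / 2.3452 = -0.8528
  r[Z,Z] = 1 (diagonal).

R is symmetric with unit diagonal. Assembling:

R = [[1, 0.4447, -0.5584],
 [0.4447, 1, -0.8528],
 [-0.5584, -0.8528, 1]]


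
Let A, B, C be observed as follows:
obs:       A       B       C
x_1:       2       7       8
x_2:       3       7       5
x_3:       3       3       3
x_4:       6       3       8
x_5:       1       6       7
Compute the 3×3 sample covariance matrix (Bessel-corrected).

Step 1 — column means:
  mean(A) = (2 + 3 + 3 + 6 + 1) / 5 = 15/5 = 3
  mean(B) = (7 + 7 + 3 + 3 + 6) / 5 = 26/5 = 5.2
  mean(C) = (8 + 5 + 3 + 8 + 7) / 5 = 31/5 = 6.2

Step 2 — sample covariance S[i,j] = (1/(n-1)) · Σ_k (x_{k,i} - mean_i) · (x_{k,j} - mean_j), with n-1 = 4.
  S[A,A] = ((-1)·(-1) + (0)·(0) + (0)·(0) + (3)·(3) + (-2)·(-2)) / 4 = 14/4 = 3.5
  S[A,B] = ((-1)·(1.8) + (0)·(1.8) + (0)·(-2.2) + (3)·(-2.2) + (-2)·(0.8)) / 4 = -10/4 = -2.5
  S[A,C] = ((-1)·(1.8) + (0)·(-1.2) + (0)·(-3.2) + (3)·(1.8) + (-2)·(0.8)) / 4 = 2/4 = 0.5
  S[B,B] = ((1.8)·(1.8) + (1.8)·(1.8) + (-2.2)·(-2.2) + (-2.2)·(-2.2) + (0.8)·(0.8)) / 4 = 16.8/4 = 4.2
  S[B,C] = ((1.8)·(1.8) + (1.8)·(-1.2) + (-2.2)·(-3.2) + (-2.2)·(1.8) + (0.8)·(0.8)) / 4 = 4.8/4 = 1.2
  S[C,C] = ((1.8)·(1.8) + (-1.2)·(-1.2) + (-3.2)·(-3.2) + (1.8)·(1.8) + (0.8)·(0.8)) / 4 = 18.8/4 = 4.7

S is symmetric (S[j,i] = S[i,j]). Assembling:

S = [[3.5, -2.5, 0.5],
 [-2.5, 4.2, 1.2],
 [0.5, 1.2, 4.7]]


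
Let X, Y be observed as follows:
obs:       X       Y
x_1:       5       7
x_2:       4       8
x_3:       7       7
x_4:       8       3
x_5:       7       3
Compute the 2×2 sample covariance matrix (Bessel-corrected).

Step 1 — column means:
  mean(X) = (5 + 4 + 7 + 8 + 7) / 5 = 31/5 = 6.2
  mean(Y) = (7 + 8 + 7 + 3 + 3) / 5 = 28/5 = 5.6

Step 2 — sample covariance S[i,j] = (1/(n-1)) · Σ_k (x_{k,i} - mean_i) · (x_{k,j} - mean_j), with n-1 = 4.
  S[X,X] = ((-1.2)·(-1.2) + (-2.2)·(-2.2) + (0.8)·(0.8) + (1.8)·(1.8) + (0.8)·(0.8)) / 4 = 10.8/4 = 2.7
  S[X,Y] = ((-1.2)·(1.4) + (-2.2)·(2.4) + (0.8)·(1.4) + (1.8)·(-2.6) + (0.8)·(-2.6)) / 4 = -12.6/4 = -3.15
  S[Y,Y] = ((1.4)·(1.4) + (2.4)·(2.4) + (1.4)·(1.4) + (-2.6)·(-2.6) + (-2.6)·(-2.6)) / 4 = 23.2/4 = 5.8

S is symmetric (S[j,i] = S[i,j]). Assembling:

S = [[2.7, -3.15],
 [-3.15, 5.8]]


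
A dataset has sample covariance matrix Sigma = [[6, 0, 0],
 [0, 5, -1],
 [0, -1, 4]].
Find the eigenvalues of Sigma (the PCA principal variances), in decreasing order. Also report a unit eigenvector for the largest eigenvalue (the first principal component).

Step 1 — characteristic polynomial p(λ) = det(λI - Sigma) = λ³ - tr·λ² + c_1·λ - det, where tr = trace, c_1 = sum of the principal 2×2 minors, det = det(Sigma):
  tr = 6 + 5 + 4 = 15,
  c_1 = (6·5 - (0)²) + (6·4 - (0)²) + (5·4 - (-1)²) = 30 + 24 + 19 = 73,
  det = 6·(5·4 - (-1)²) - (0)·((0)·4 - (-1)·(0)) + (0)·((0)·(-1) - 5·(0)) = 6·(19) - (0)·(0) + (0)·(0) = 114.
  So p(λ) = λ³ - 15λ² + 73λ - 114.
Step 2 — look for an integer root (rational root theorem: any rational root is an integer divisor of 114). Testing λ = 6:
  p(6) = 216 - 540 + 438 - 114 = 0  ✓
  Dividing out (λ - 6): p(λ) = (λ - 6)(λ² - 9λ + 19).
Step 3 — remaining eigenvalues from the quadratic λ² - 9λ + 19 = 0:
  Δ = 9² - 4·19 = 81 - 76 = 5,  λ = (9 ± √5)/2 = (9 ± 2.2361)/2 ≈ 5.618 or 3.382.
  Sorted: λ_1 = 6,  λ_2 = 5.618,  λ_3 = 3.382  (check: sum = 15 = tr ✓).

Step 4 — unit eigenvector for λ_1 = 6: v spans the null space of (Sigma - λ_1 I), whose rows are
  r_1 = (0, 0, 0),  r_2 = (0, -1, -1),  r_3 = (0, -1, -2).
  v is orthogonal to every row, so take v ∝ r_2 × r_3 = ((-1)·(-2) - (-1)·(-1), (-1)·(0) - (0)·(-2), (0)·(-1) - (-1)·(0)) = (1, 0, 0).
  Let u = (1, 0, 0).
  ||u|| = √((1)² + (0)² + (0)²) = √(1) = 1,  v_1 = u/||u|| ≈ (1, 0, 0) (||v_1|| = 1).

λ_1 = 6,  λ_2 = 5.618,  λ_3 = 3.382;  v_1 ≈ (1, 0, 0)


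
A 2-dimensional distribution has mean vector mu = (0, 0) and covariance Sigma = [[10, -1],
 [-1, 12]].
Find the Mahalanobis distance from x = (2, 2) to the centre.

Step 1 — centre the observation: (x - mu) = (2, 2).

Step 2 — invert Sigma. det(Sigma) = 10·12 - (-1)² = 119.
  Sigma^{-1} = (1/det) · [[d, -b], [-b, a]] = [[0.1008, 0.0084],
 [0.0084, 0.084]].

Step 3 — form the quadratic (x - mu)^T · Sigma^{-1} · (x - mu):
  Sigma^{-1} · (x - mu) = (0.2185, 0.1849).
  (x - mu)^T · [Sigma^{-1} · (x - mu)] = (2)·(0.2185) + (2)·(0.1849) = 0.8067.

Step 4 — take square root: d = √(0.8067) ≈ 0.8982.

d(x, mu) = √(0.8067) ≈ 0.8982


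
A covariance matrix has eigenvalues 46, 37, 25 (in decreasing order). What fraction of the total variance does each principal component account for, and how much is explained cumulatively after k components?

Step 1 — total variance = trace(Sigma) = Σ λ_i = 46 + 37 + 25 = 108.

Step 2 — fraction explained by component i = λ_i / Σ λ:
  PC1: 46/108 = 0.4259
  PC2: 37/108 = 0.3426
  PC3: 25/108 = 0.2315

Step 3 — cumulative fraction after k components = (λ_1 + ... + λ_k) / Σ λ:
  k = 1: 46/108 = 0.4259
  k = 2: (46 + 37)/108 = 83/108 = 0.7685
  k = 3: (46 + 37 + 25)/108 = 108/108 = 1

Summary (fraction, with percent):

explained: PC1 0.4259 (42.59%), PC2 0.3426 (34.26%), PC3 0.2315 (23.15%);  cumulative: 0.4259, 0.7685, 1


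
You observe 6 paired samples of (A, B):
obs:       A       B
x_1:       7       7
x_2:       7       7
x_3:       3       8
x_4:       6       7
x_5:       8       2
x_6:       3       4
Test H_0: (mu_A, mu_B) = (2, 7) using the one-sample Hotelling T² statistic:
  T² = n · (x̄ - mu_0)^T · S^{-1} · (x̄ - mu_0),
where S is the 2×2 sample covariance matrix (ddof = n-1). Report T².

Step 1 — sample mean vector:
  mean(A) = (7 + 7 + 3 + 6 + 8 + 3) / 6 = 34/6 = 5.6667
  mean(B) = (7 + 7 + 8 + 7 + 2 + 4) / 6 = 35/6 = 5.8333
  x̄ = (5.6667, 5.8333),  deviation x̄ - mu_0 = (5.6667, 5.8333) - (2, 7) = (3.6667, -1.1667).

Step 2 — sample covariance matrix, S[i,j] = (1/(n-1)) · Σ_k (x_{k,i} - mean_i) · (x_{k,j} - mean_j), divisor n-1 = 5:
  S[A,A] = ((1.3333)·(1.3333) + (1.3333)·(1.3333) + (-2.6667)·(-2.6667) + (0.3333)·(0.3333) + (2.3333)·(2.3333) + (-2.6667)·(-2.6667)) / 5 = 23.3333/5 = 4.6667
  S[A,B] = ((1.3333)·(1.1667) + (1.3333)·(1.1667) + (-2.6667)·(2.1667) + (0.3333)·(1.1667) + (2.3333)·(-3.8333) + (-2.6667)·(-1.8333)) / 5 = -6.3333/5 = -1.2667
  S[B,B] = ((1.1667)·(1.1667) + (1.1667)·(1.1667) + (2.1667)·(2.1667) + (1.1667)·(1.1667) + (-3.8333)·(-3.8333) + (-1.8333)·(-1.8333)) / 5 = 26.8333/5 = 5.3667
  S = [[4.6667, -1.2667],
 [-1.2667, 5.3667]].

Step 3 — invert S. det(S) = 4.6667·5.3667 - (-1.2667)² = 23.44.
  S^{-1} = (1/det) · [[d, -b], [-b, a]] = [[0.229, 0.054],
 [0.054, 0.1991]].

Step 4 — quadratic form (x̄ - mu_0)^T · S^{-1} · (x̄ - mu_0):
  S^{-1} · (x̄ - mu_0) = (0.7765, -0.0341),
  (x̄ - mu_0)^T · [...] = (3.6667)·(0.7765) + (-1.1667)·(-0.0341) = 2.8868.

Step 5 — scale by n: T² = 6 · 2.8868 = 17.3208.

T² ≈ 17.3208


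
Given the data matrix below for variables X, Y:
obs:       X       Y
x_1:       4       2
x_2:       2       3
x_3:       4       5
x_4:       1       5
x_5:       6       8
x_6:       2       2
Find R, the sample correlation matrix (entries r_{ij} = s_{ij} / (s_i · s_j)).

Step 1 — column means:
  mean(X) = (4 + 2 + 4 + 1 + 6 + 2) / 6 = 19/6 = 3.1667
  mean(Y) = (2 + 3 + 5 + 5 + 8 + 2) / 6 = 25/6 = 4.1667

Step 2 — sample variances and covariances s[i,j] = (1/(n-1)) · Σ_k (x_{k,i} - mean_i) · (x_{k,j} - mean_j), with n-1 = 5:
  s[X,X] = ((0.8333)·(0.8333) + (-1.1667)·(-1.1667) + (0.8333)·(0.8333) + (-2.1667)·(-2.1667) + (2.8333)·(2.8333) + (-1.1667)·(-1.1667)) / 5 = 16.8333/5 = 3.3667
  s[X,Y] = ((0.8333)·(-2.1667) + (-1.1667)·(-1.1667) + (0.8333)·(0.8333) + (-2.1667)·(0.8333) + (2.8333)·(3.8333) + (-1.1667)·(-2.1667)) / 5 = 11.8333/5 = 2.3667
  s[Y,Y] = ((-2.1667)·(-2.1667) + (-1.1667)·(-1.1667) + (0.8333)·(0.8333) + (0.8333)·(0.8333) + (3.8333)·(3.8333) + (-2.1667)·(-2.1667)) / 5 = 26.8333/5 = 5.3667
  Sample standard deviations s_i = √(s[i,i]):
  s(X) = √(3.3667) = 1.8348
  s(Y) = √(5.3667) = 2.3166

Step 3 — r_{ij} = s_{ij} / (s_i · s_j):
  r[X,X] = 1 (diagonal).
  r[X,Y] = 2.3667 / (1.8348 · 2.3166) = 2.3667 / 4.2506 = 0.5568
  r[Y,Y] = 1 (diagonal).

R is symmetric with unit diagonal. Assembling:

R = [[1, 0.5568],
 [0.5568, 1]]


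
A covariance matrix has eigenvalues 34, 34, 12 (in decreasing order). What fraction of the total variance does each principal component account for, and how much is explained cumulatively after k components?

Step 1 — total variance = trace(Sigma) = Σ λ_i = 34 + 34 + 12 = 80.

Step 2 — fraction explained by component i = λ_i / Σ λ:
  PC1: 34/80 = 0.425
  PC2: 34/80 = 0.425
  PC3: 12/80 = 0.15

Step 3 — cumulative fraction after k components = (λ_1 + ... + λ_k) / Σ λ:
  k = 1: 34/80 = 0.425
  k = 2: (34 + 34)/80 = 68/80 = 0.85
  k = 3: (34 + 34 + 12)/80 = 80/80 = 1

Summary (fraction, with percent):

explained: PC1 0.425 (42.5%), PC2 0.425 (42.5%), PC3 0.15 (15%);  cumulative: 0.425, 0.85, 1


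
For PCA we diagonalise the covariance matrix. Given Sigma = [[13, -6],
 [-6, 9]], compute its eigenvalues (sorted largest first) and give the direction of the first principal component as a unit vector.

Step 1 — characteristic polynomial of 2×2 Sigma:
  det(Sigma - λI) = λ² - trace · λ + det = 0.
  trace = 13 + 9 = 22, det = 13·9 - (-6)² = 81.
Step 2 — discriminant:
  Δ = trace² - 4·det = 484 - 324 = 160.
Step 3 — eigenvalues:
  λ = (trace ± √Δ)/2 = (22 ± 12.6491)/2,
  λ_1 = 17.3246,  λ_2 = 4.6754.

Step 4 — unit eigenvector for λ_1: solve (Sigma - λ_1 I)v = 0. First row:
  (13 - 17.3246)·v_x + (-6)·v_y = 0, i.e. (-4.3246)·v_x + (-6)·v_y = 0,
  so v ∝ (b, λ_1 - a) = (-6, 4.3246); multiply by -1 so the first entry is positive: u = (6, -4.3246).
  ||u|| = √((6)² + (-4.3246)²) = √(54.7018) ≈ 7.3961,
  v_1 = u/||u|| ≈ (0.8112, -0.5847) (||v_1|| = 1).

λ_1 = 17.3246,  λ_2 = 4.6754;  v_1 ≈ (0.8112, -0.5847)


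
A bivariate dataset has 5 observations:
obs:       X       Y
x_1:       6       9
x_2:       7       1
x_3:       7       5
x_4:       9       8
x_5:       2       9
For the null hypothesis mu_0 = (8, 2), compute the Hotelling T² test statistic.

Step 1 — sample mean vector:
  mean(X) = (6 + 7 + 7 + 9 + 2) / 5 = 31/5 = 6.2
  mean(Y) = (9 + 1 + 5 + 8 + 9) / 5 = 32/5 = 6.4
  x̄ = (6.2, 6.4),  deviation x̄ - mu_0 = (6.2, 6.4) - (8, 2) = (-1.8, 4.4).

Step 2 — sample covariance matrix, S[i,j] = (1/(n-1)) · Σ_k (x_{k,i} - mean_i) · (x_{k,j} - mean_j), divisor n-1 = 4:
  S[X,X] = ((-0.2)·(-0.2) + (0.8)·(0.8) + (0.8)·(0.8) + (2.8)·(2.8) + (-4.2)·(-4.2)) / 4 = 26.8/4 = 6.7
  S[X,Y] = ((-0.2)·(2.6) + (0.8)·(-5.4) + (0.8)·(-1.4) + (2.8)·(1.6) + (-4.2)·(2.6)) / 4 = -12.4/4 = -3.1
  S[Y,Y] = ((2.6)·(2.6) + (-5.4)·(-5.4) + (-1.4)·(-1.4) + (1.6)·(1.6) + (2.6)·(2.6)) / 4 = 47.2/4 = 11.8
  S = [[6.7, -3.1],
 [-3.1, 11.8]].

Step 3 — invert S. det(S) = 6.7·11.8 - (-3.1)² = 69.45.
  S^{-1} = (1/det) · [[d, -b], [-b, a]] = [[0.1699, 0.0446],
 [0.0446, 0.0965]].

Step 4 — quadratic form (x̄ - mu_0)^T · S^{-1} · (x̄ - mu_0):
  S^{-1} · (x̄ - mu_0) = (-0.1094, 0.3441),
  (x̄ - mu_0)^T · [...] = (-1.8)·(-0.1094) + (4.4)·(0.3441) = 1.7112.

Step 5 — scale by n: T² = 5 · 1.7112 = 8.5558.

T² ≈ 8.5558


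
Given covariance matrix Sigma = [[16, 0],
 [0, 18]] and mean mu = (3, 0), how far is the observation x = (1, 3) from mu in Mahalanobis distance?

Step 1 — centre the observation: (x - mu) = (-2, 3).

Step 2 — invert Sigma. det(Sigma) = 16·18 - (0)² = 288.
  Sigma^{-1} = (1/det) · [[d, -b], [-b, a]] = [[0.0625, 0],
 [0, 0.0556]].

Step 3 — form the quadratic (x - mu)^T · Sigma^{-1} · (x - mu):
  Sigma^{-1} · (x - mu) = (-0.125, 0.1667).
  (x - mu)^T · [Sigma^{-1} · (x - mu)] = (-2)·(-0.125) + (3)·(0.1667) = 0.75.

Step 4 — take square root: d = √(0.75) ≈ 0.866.

d(x, mu) = √(0.75) ≈ 0.866


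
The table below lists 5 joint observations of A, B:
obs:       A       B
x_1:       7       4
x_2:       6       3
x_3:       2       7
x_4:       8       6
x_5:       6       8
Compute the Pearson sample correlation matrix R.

Step 1 — column means:
  mean(A) = (7 + 6 + 2 + 8 + 6) / 5 = 29/5 = 5.8
  mean(B) = (4 + 3 + 7 + 6 + 8) / 5 = 28/5 = 5.6

Step 2 — sample variances and covariances s[i,j] = (1/(n-1)) · Σ_k (x_{k,i} - mean_i) · (x_{k,j} - mean_j), with n-1 = 4:
  s[A,A] = ((1.2)·(1.2) + (0.2)·(0.2) + (-3.8)·(-3.8) + (2.2)·(2.2) + (0.2)·(0.2)) / 4 = 20.8/4 = 5.2
  s[A,B] = ((1.2)·(-1.6) + (0.2)·(-2.6) + (-3.8)·(1.4) + (2.2)·(0.4) + (0.2)·(2.4)) / 4 = -6.4/4 = -1.6
  s[B,B] = ((-1.6)·(-1.6) + (-2.6)·(-2.6) + (1.4)·(1.4) + (0.4)·(0.4) + (2.4)·(2.4)) / 4 = 17.2/4 = 4.3
  Sample standard deviations s_i = √(s[i,i]):
  s(A) = √(5.2) = 2.2804
  s(B) = √(4.3) = 2.0736

Step 3 — r_{ij} = s_{ij} / (s_i · s_j):
  r[A,A] = 1 (diagonal).
  r[A,B] = -1.6 / (2.2804 · 2.0736) = -1.6 / 4.7286 = -0.3384
  r[B,B] = 1 (diagonal).

R is symmetric with unit diagonal. Assembling:

R = [[1, -0.3384],
 [-0.3384, 1]]


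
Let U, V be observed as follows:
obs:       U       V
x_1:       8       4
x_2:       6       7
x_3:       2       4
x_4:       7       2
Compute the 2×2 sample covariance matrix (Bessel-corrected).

Step 1 — column means:
  mean(U) = (8 + 6 + 2 + 7) / 4 = 23/4 = 5.75
  mean(V) = (4 + 7 + 4 + 2) / 4 = 17/4 = 4.25

Step 2 — sample covariance S[i,j] = (1/(n-1)) · Σ_k (x_{k,i} - mean_i) · (x_{k,j} - mean_j), with n-1 = 3.
  S[U,U] = ((2.25)·(2.25) + (0.25)·(0.25) + (-3.75)·(-3.75) + (1.25)·(1.25)) / 3 = 20.75/3 = 6.9167
  S[U,V] = ((2.25)·(-0.25) + (0.25)·(2.75) + (-3.75)·(-0.25) + (1.25)·(-2.25)) / 3 = -1.75/3 = -0.5833
  S[V,V] = ((-0.25)·(-0.25) + (2.75)·(2.75) + (-0.25)·(-0.25) + (-2.25)·(-2.25)) / 3 = 12.75/3 = 4.25

S is symmetric (S[j,i] = S[i,j]). Assembling:

S = [[6.9167, -0.5833],
 [-0.5833, 4.25]]


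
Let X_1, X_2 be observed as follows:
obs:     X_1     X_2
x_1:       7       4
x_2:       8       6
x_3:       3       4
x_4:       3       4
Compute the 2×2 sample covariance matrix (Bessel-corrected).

Step 1 — column means:
  mean(X_1) = (7 + 8 + 3 + 3) / 4 = 21/4 = 5.25
  mean(X_2) = (4 + 6 + 4 + 4) / 4 = 18/4 = 4.5

Step 2 — sample covariance S[i,j] = (1/(n-1)) · Σ_k (x_{k,i} - mean_i) · (x_{k,j} - mean_j), with n-1 = 3.
  S[X_1,X_1] = ((1.75)·(1.75) + (2.75)·(2.75) + (-2.25)·(-2.25) + (-2.25)·(-2.25)) / 3 = 20.75/3 = 6.9167
  S[X_1,X_2] = ((1.75)·(-0.5) + (2.75)·(1.5) + (-2.25)·(-0.5) + (-2.25)·(-0.5)) / 3 = 5.5/3 = 1.8333
  S[X_2,X_2] = ((-0.5)·(-0.5) + (1.5)·(1.5) + (-0.5)·(-0.5) + (-0.5)·(-0.5)) / 3 = 3/3 = 1

S is symmetric (S[j,i] = S[i,j]). Assembling:

S = [[6.9167, 1.8333],
 [1.8333, 1]]


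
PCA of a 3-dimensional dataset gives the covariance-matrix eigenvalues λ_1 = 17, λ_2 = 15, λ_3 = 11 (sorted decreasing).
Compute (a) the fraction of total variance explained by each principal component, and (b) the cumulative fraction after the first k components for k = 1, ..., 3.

Step 1 — total variance = trace(Sigma) = Σ λ_i = 17 + 15 + 11 = 43.

Step 2 — fraction explained by component i = λ_i / Σ λ:
  PC1: 17/43 = 0.3953
  PC2: 15/43 = 0.3488
  PC3: 11/43 = 0.2558

Step 3 — cumulative fraction after k components = (λ_1 + ... + λ_k) / Σ λ:
  k = 1: 17/43 = 0.3953
  k = 2: (17 + 15)/43 = 32/43 = 0.7442
  k = 3: (17 + 15 + 11)/43 = 43/43 = 1

Summary (fraction, with percent):

explained: PC1 0.3953 (39.53%), PC2 0.3488 (34.88%), PC3 0.2558 (25.58%);  cumulative: 0.3953, 0.7442, 1


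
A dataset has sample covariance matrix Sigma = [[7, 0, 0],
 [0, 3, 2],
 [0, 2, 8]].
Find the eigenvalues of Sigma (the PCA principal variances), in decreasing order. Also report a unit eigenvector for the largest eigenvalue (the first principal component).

Step 1 — characteristic polynomial p(λ) = det(λI - Sigma) = λ³ - tr·λ² + c_1·λ - det, where tr = trace, c_1 = sum of the principal 2×2 minors, det = det(Sigma):
  tr = 7 + 3 + 8 = 18,
  c_1 = (7·3 - (0)²) + (7·8 - (0)²) + (3·8 - (2)²) = 21 + 56 + 20 = 97,
  det = 7·(3·8 - (2)²) - (0)·((0)·8 - (2)·(0)) + (0)·((0)·(2) - 3·(0)) = 7·(20) - (0)·(0) + (0)·(0) = 140.
  So p(λ) = λ³ - 18λ² + 97λ - 140.
Step 2 — look for an integer root (rational root theorem: any rational root is an integer divisor of 140). Testing λ = 7:
  p(7) = 343 - 882 + 679 - 140 = 0  ✓
  Dividing out (λ - 7): p(λ) = (λ - 7)(λ² - 11λ + 20).
Step 3 — remaining eigenvalues from the quadratic λ² - 11λ + 20 = 0:
  Δ = 11² - 4·20 = 121 - 80 = 41,  λ = (11 ± √41)/2 = (11 ± 6.4031)/2 ≈ 8.7016 or 2.2984.
  Sorted: λ_1 = 8.7016,  λ_2 = 7,  λ_3 = 2.2984  (check: sum = 18 = tr ✓).

Step 4 — unit eigenvector for λ_1 ≈ 8.7016: v spans the null space of (Sigma - λ_1 I), whose rows are
  r_1 = (-1.7016, 0, 0),  r_2 = (0, -5.7016, 2),  r_3 = (0, 2, -0.7016).
  v is orthogonal to every row, so take v ∝ r_1 × r_2 = ((0)·(2) - (0)·(-5.7016), (0)·(0) - (-1.7016)·(2), (-1.7016)·(-5.7016) - (0)·(0)) ≈ (0, 3.4031, 9.7016).
  Let u = (0, 3.4031, 9.7016).
  ||u|| = √((0)² + (3.4031)² + (9.7016)²) = √(105.7016) ≈ 10.2811,  v_1 = u/||u|| ≈ (0, 0.331, 0.9436) (||v_1|| = 1).

λ_1 = 8.7016,  λ_2 = 7,  λ_3 = 2.2984;  v_1 ≈ (0, 0.331, 0.9436)


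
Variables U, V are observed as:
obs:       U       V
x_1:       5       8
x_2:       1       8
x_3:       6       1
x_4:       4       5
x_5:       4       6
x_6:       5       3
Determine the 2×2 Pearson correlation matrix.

Step 1 — column means:
  mean(U) = (5 + 1 + 6 + 4 + 4 + 5) / 6 = 25/6 = 4.1667
  mean(V) = (8 + 8 + 1 + 5 + 6 + 3) / 6 = 31/6 = 5.1667

Step 2 — sample variances and covariances s[i,j] = (1/(n-1)) · Σ_k (x_{k,i} - mean_i) · (x_{k,j} - mean_j), with n-1 = 5:
  s[U,U] = ((0.8333)·(0.8333) + (-3.1667)·(-3.1667) + (1.8333)·(1.8333) + (-0.1667)·(-0.1667) + (-0.1667)·(-0.1667) + (0.8333)·(0.8333)) / 5 = 14.8333/5 = 2.9667
  s[U,V] = ((0.8333)·(2.8333) + (-3.1667)·(2.8333) + (1.8333)·(-4.1667) + (-0.1667)·(-0.1667) + (-0.1667)·(0.8333) + (0.8333)·(-2.1667)) / 5 = -16.1667/5 = -3.2333
  s[V,V] = ((2.8333)·(2.8333) + (2.8333)·(2.8333) + (-4.1667)·(-4.1667) + (-0.1667)·(-0.1667) + (0.8333)·(0.8333) + (-2.1667)·(-2.1667)) / 5 = 38.8333/5 = 7.7667
  Sample standard deviations s_i = √(s[i,i]):
  s(U) = √(2.9667) = 1.7224
  s(V) = √(7.7667) = 2.7869

Step 3 — r_{ij} = s_{ij} / (s_i · s_j):
  r[U,U] = 1 (diagonal).
  r[U,V] = -3.2333 / (1.7224 · 2.7869) = -3.2333 / 4.8001 = -0.6736
  r[V,V] = 1 (diagonal).

R is symmetric with unit diagonal. Assembling:

R = [[1, -0.6736],
 [-0.6736, 1]]


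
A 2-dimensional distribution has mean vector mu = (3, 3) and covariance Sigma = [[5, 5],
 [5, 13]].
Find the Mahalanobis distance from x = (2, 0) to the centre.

Step 1 — centre the observation: (x - mu) = (-1, -3).

Step 2 — invert Sigma. det(Sigma) = 5·13 - (5)² = 40.
  Sigma^{-1} = (1/det) · [[d, -b], [-b, a]] = [[0.325, -0.125],
 [-0.125, 0.125]].

Step 3 — form the quadratic (x - mu)^T · Sigma^{-1} · (x - mu):
  Sigma^{-1} · (x - mu) = (0.05, -0.25).
  (x - mu)^T · [Sigma^{-1} · (x - mu)] = (-1)·(0.05) + (-3)·(-0.25) = 0.7.

Step 4 — take square root: d = √(0.7) ≈ 0.8367.

d(x, mu) = √(0.7) ≈ 0.8367


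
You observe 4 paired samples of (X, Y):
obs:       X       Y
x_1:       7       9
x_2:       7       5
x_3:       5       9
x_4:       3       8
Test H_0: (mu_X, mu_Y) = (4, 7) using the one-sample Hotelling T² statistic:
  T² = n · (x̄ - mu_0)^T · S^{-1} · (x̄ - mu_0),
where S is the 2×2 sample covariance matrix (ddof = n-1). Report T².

Step 1 — sample mean vector:
  mean(X) = (7 + 7 + 5 + 3) / 4 = 22/4 = 5.5
  mean(Y) = (9 + 5 + 9 + 8) / 4 = 31/4 = 7.75
  x̄ = (5.5, 7.75),  deviation x̄ - mu_0 = (5.5, 7.75) - (4, 7) = (1.5, 0.75).

Step 2 — sample covariance matrix, S[i,j] = (1/(n-1)) · Σ_k (x_{k,i} - mean_i) · (x_{k,j} - mean_j), divisor n-1 = 3:
  S[X,X] = ((1.5)·(1.5) + (1.5)·(1.5) + (-0.5)·(-0.5) + (-2.5)·(-2.5)) / 3 = 11/3 = 3.6667
  S[X,Y] = ((1.5)·(1.25) + (1.5)·(-2.75) + (-0.5)·(1.25) + (-2.5)·(0.25)) / 3 = -3.5/3 = -1.1667
  S[Y,Y] = ((1.25)·(1.25) + (-2.75)·(-2.75) + (1.25)·(1.25) + (0.25)·(0.25)) / 3 = 10.75/3 = 3.5833
  S = [[3.6667, -1.1667],
 [-1.1667, 3.5833]].

Step 3 — invert S. det(S) = 3.6667·3.5833 - (-1.1667)² = 11.7778.
  S^{-1} = (1/det) · [[d, -b], [-b, a]] = [[0.3042, 0.0991],
 [0.0991, 0.3113]].

Step 4 — quadratic form (x̄ - mu_0)^T · S^{-1} · (x̄ - mu_0):
  S^{-1} · (x̄ - mu_0) = (0.5307, 0.3821),
  (x̄ - mu_0)^T · [...] = (1.5)·(0.5307) + (0.75)·(0.3821) = 1.0825.

Step 5 — scale by n: T² = 4 · 1.0825 = 4.3302.

T² ≈ 4.3302


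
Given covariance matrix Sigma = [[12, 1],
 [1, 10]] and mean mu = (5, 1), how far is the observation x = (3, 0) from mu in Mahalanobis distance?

Step 1 — centre the observation: (x - mu) = (-2, -1).

Step 2 — invert Sigma. det(Sigma) = 12·10 - (1)² = 119.
  Sigma^{-1} = (1/det) · [[d, -b], [-b, a]] = [[0.084, -0.0084],
 [-0.0084, 0.1008]].

Step 3 — form the quadratic (x - mu)^T · Sigma^{-1} · (x - mu):
  Sigma^{-1} · (x - mu) = (-0.1597, -0.084).
  (x - mu)^T · [Sigma^{-1} · (x - mu)] = (-2)·(-0.1597) + (-1)·(-0.084) = 0.4034.

Step 4 — take square root: d = √(0.4034) ≈ 0.6351.

d(x, mu) = √(0.4034) ≈ 0.6351


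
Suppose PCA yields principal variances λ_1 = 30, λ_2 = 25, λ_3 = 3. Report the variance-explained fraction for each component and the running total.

Step 1 — total variance = trace(Sigma) = Σ λ_i = 30 + 25 + 3 = 58.

Step 2 — fraction explained by component i = λ_i / Σ λ:
  PC1: 30/58 = 0.5172
  PC2: 25/58 = 0.431
  PC3: 3/58 = 0.0517

Step 3 — cumulative fraction after k components = (λ_1 + ... + λ_k) / Σ λ:
  k = 1: 30/58 = 0.5172
  k = 2: (30 + 25)/58 = 55/58 = 0.9483
  k = 3: (30 + 25 + 3)/58 = 58/58 = 1

Summary (fraction, with percent):

explained: PC1 0.5172 (51.72%), PC2 0.431 (43.1%), PC3 0.0517 (5.17%);  cumulative: 0.5172, 0.9483, 1


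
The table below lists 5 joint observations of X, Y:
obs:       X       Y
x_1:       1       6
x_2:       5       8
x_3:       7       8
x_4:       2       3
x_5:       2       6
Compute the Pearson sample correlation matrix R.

Step 1 — column means:
  mean(X) = (1 + 5 + 7 + 2 + 2) / 5 = 17/5 = 3.4
  mean(Y) = (6 + 8 + 8 + 3 + 6) / 5 = 31/5 = 6.2

Step 2 — sample variances and covariances s[i,j] = (1/(n-1)) · Σ_k (x_{k,i} - mean_i) · (x_{k,j} - mean_j), with n-1 = 4:
  s[X,X] = ((-2.4)·(-2.4) + (1.6)·(1.6) + (3.6)·(3.6) + (-1.4)·(-1.4) + (-1.4)·(-1.4)) / 4 = 25.2/4 = 6.3
  s[X,Y] = ((-2.4)·(-0.2) + (1.6)·(1.8) + (3.6)·(1.8) + (-1.4)·(-3.2) + (-1.4)·(-0.2)) / 4 = 14.6/4 = 3.65
  s[Y,Y] = ((-0.2)·(-0.2) + (1.8)·(1.8) + (1.8)·(1.8) + (-3.2)·(-3.2) + (-0.2)·(-0.2)) / 4 = 16.8/4 = 4.2
  Sample standard deviations s_i = √(s[i,i]):
  s(X) = √(6.3) = 2.51
  s(Y) = √(4.2) = 2.0494

Step 3 — r_{ij} = s_{ij} / (s_i · s_j):
  r[X,X] = 1 (diagonal).
  r[X,Y] = 3.65 / (2.51 · 2.0494) = 3.65 / 5.1439 = 0.7096
  r[Y,Y] = 1 (diagonal).

R is symmetric with unit diagonal. Assembling:

R = [[1, 0.7096],
 [0.7096, 1]]


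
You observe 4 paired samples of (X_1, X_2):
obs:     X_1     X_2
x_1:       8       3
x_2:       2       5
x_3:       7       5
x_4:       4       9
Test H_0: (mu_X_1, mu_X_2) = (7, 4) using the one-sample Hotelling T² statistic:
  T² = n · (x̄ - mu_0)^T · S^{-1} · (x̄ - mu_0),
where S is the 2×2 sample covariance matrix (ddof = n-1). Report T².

Step 1 — sample mean vector:
  mean(X_1) = (8 + 2 + 7 + 4) / 4 = 21/4 = 5.25
  mean(X_2) = (3 + 5 + 5 + 9) / 4 = 22/4 = 5.5
  x̄ = (5.25, 5.5),  deviation x̄ - mu_0 = (5.25, 5.5) - (7, 4) = (-1.75, 1.5).

Step 2 — sample covariance matrix, S[i,j] = (1/(n-1)) · Σ_k (x_{k,i} - mean_i) · (x_{k,j} - mean_j), divisor n-1 = 3:
  S[X_1,X_1] = ((2.75)·(2.75) + (-3.25)·(-3.25) + (1.75)·(1.75) + (-1.25)·(-1.25)) / 3 = 22.75/3 = 7.5833
  S[X_1,X_2] = ((2.75)·(-2.5) + (-3.25)·(-0.5) + (1.75)·(-0.5) + (-1.25)·(3.5)) / 3 = -10.5/3 = -3.5
  S[X_2,X_2] = ((-2.5)·(-2.5) + (-0.5)·(-0.5) + (-0.5)·(-0.5) + (3.5)·(3.5)) / 3 = 19/3 = 6.3333
  S = [[7.5833, -3.5],
 [-3.5, 6.3333]].

Step 3 — invert S. det(S) = 7.5833·6.3333 - (-3.5)² = 35.7778.
  S^{-1} = (1/det) · [[d, -b], [-b, a]] = [[0.177, 0.0978],
 [0.0978, 0.212]].

Step 4 — quadratic form (x̄ - mu_0)^T · S^{-1} · (x̄ - mu_0):
  S^{-1} · (x̄ - mu_0) = (-0.163, 0.1467),
  (x̄ - mu_0)^T · [...] = (-1.75)·(-0.163) + (1.5)·(0.1467) = 0.5054.

Step 5 — scale by n: T² = 4 · 0.5054 = 2.0217.

T² ≈ 2.0217


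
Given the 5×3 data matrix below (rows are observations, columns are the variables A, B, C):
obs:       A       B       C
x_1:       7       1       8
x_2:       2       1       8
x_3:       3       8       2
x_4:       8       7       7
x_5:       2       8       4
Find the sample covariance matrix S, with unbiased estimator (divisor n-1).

Step 1 — column means:
  mean(A) = (7 + 2 + 3 + 8 + 2) / 5 = 22/5 = 4.4
  mean(B) = (1 + 1 + 8 + 7 + 8) / 5 = 25/5 = 5
  mean(C) = (8 + 8 + 2 + 7 + 4) / 5 = 29/5 = 5.8

Step 2 — sample covariance S[i,j] = (1/(n-1)) · Σ_k (x_{k,i} - mean_i) · (x_{k,j} - mean_j), with n-1 = 4.
  S[A,A] = ((2.6)·(2.6) + (-2.4)·(-2.4) + (-1.4)·(-1.4) + (3.6)·(3.6) + (-2.4)·(-2.4)) / 4 = 33.2/4 = 8.3
  S[A,B] = ((2.6)·(-4) + (-2.4)·(-4) + (-1.4)·(3) + (3.6)·(2) + (-2.4)·(3)) / 4 = -5/4 = -1.25
  S[A,C] = ((2.6)·(2.2) + (-2.4)·(2.2) + (-1.4)·(-3.8) + (3.6)·(1.2) + (-2.4)·(-1.8)) / 4 = 14.4/4 = 3.6
  S[B,B] = ((-4)·(-4) + (-4)·(-4) + (3)·(3) + (2)·(2) + (3)·(3)) / 4 = 54/4 = 13.5
  S[B,C] = ((-4)·(2.2) + (-4)·(2.2) + (3)·(-3.8) + (2)·(1.2) + (3)·(-1.8)) / 4 = -32/4 = -8
  S[C,C] = ((2.2)·(2.2) + (2.2)·(2.2) + (-3.8)·(-3.8) + (1.2)·(1.2) + (-1.8)·(-1.8)) / 4 = 28.8/4 = 7.2

S is symmetric (S[j,i] = S[i,j]). Assembling:

S = [[8.3, -1.25, 3.6],
 [-1.25, 13.5, -8],
 [3.6, -8, 7.2]]


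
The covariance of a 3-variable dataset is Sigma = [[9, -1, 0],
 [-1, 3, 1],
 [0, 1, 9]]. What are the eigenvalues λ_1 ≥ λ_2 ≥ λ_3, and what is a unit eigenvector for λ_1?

Step 1 — characteristic polynomial p(λ) = det(λI - Sigma) = λ³ - tr·λ² + c_1·λ - det, where tr = trace, c_1 = sum of the principal 2×2 minors, det = det(Sigma):
  tr = 9 + 3 + 9 = 21,
  c_1 = (9·3 - (-1)²) + (9·9 - (0)²) + (3·9 - (1)²) = 26 + 81 + 26 = 133,
  det = 9·(3·9 - (1)²) - (-1)·((-1)·9 - (1)·(0)) + (0)·((-1)·(1) - 3·(0)) = 9·(26) - (-1)·(-9) + (0)·(-1) = 225.
  So p(λ) = λ³ - 21λ² + 133λ - 225.
Step 2 — look for an integer root (rational root theorem: any rational root is an integer divisor of 225). Testing λ = 9:
  p(9) = 729 - 1701 + 1197 - 225 = 0  ✓
  Dividing out (λ - 9): p(λ) = (λ - 9)(λ² - 12λ + 25).
Step 3 — remaining eigenvalues from the quadratic λ² - 12λ + 25 = 0:
  Δ = 12² - 4·25 = 144 - 100 = 44,  λ = (12 ± √44)/2 = (12 ± 6.6332)/2 ≈ 9.3166 or 2.6834.
  Sorted: λ_1 = 9.3166,  λ_2 = 9,  λ_3 = 2.6834  (check: sum = 21 = tr ✓).

Step 4 — unit eigenvector for λ_1 ≈ 9.3166: v spans the null space of (Sigma - λ_1 I), whose rows are
  r_1 = (-0.3166, -1, 0),  r_2 = (-1, -6.3166, 1),  r_3 = (0, 1, -0.3166).
  v is orthogonal to every row, so take v ∝ r_1 × r_2 = ((-1)·(1) - (0)·(-6.3166), (0)·(-1) - (-0.3166)·(1), (-0.3166)·(-6.3166) - (-1)·(-1)) ≈ (-1, 0.3166, 1).
  Rescale (multiply by -1 so the first nonzero entry is positive): u = (1, -0.3166, -1).
  ||u|| = √((1)² + (-0.3166)² + (-1)²) = √(2.1003) ≈ 1.4492,  v_1 = u/||u|| ≈ (0.69, -0.2185, -0.69) (||v_1|| = 1).

λ_1 = 9.3166,  λ_2 = 9,  λ_3 = 2.6834;  v_1 ≈ (0.69, -0.2185, -0.69)


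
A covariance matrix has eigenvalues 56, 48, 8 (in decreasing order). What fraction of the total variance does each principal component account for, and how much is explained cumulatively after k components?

Step 1 — total variance = trace(Sigma) = Σ λ_i = 56 + 48 + 8 = 112.

Step 2 — fraction explained by component i = λ_i / Σ λ:
  PC1: 56/112 = 0.5
  PC2: 48/112 = 0.4286
  PC3: 8/112 = 0.0714

Step 3 — cumulative fraction after k components = (λ_1 + ... + λ_k) / Σ λ:
  k = 1: 56/112 = 0.5
  k = 2: (56 + 48)/112 = 104/112 = 0.9286
  k = 3: (56 + 48 + 8)/112 = 112/112 = 1

Summary (fraction, with percent):

explained: PC1 0.5 (50%), PC2 0.4286 (42.86%), PC3 0.0714 (7.14%);  cumulative: 0.5, 0.9286, 1


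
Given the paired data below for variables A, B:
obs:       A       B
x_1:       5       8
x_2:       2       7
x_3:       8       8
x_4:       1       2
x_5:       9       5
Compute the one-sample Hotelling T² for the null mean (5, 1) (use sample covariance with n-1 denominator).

Step 1 — sample mean vector:
  mean(A) = (5 + 2 + 8 + 1 + 9) / 5 = 25/5 = 5
  mean(B) = (8 + 7 + 8 + 2 + 5) / 5 = 30/5 = 6
  x̄ = (5, 6),  deviation x̄ - mu_0 = (5, 6) - (5, 1) = (0, 5).

Step 2 — sample covariance matrix, S[i,j] = (1/(n-1)) · Σ_k (x_{k,i} - mean_i) · (x_{k,j} - mean_j), divisor n-1 = 4:
  S[A,A] = ((0)·(0) + (-3)·(-3) + (3)·(3) + (-4)·(-4) + (4)·(4)) / 4 = 50/4 = 12.5
  S[A,B] = ((0)·(2) + (-3)·(1) + (3)·(2) + (-4)·(-4) + (4)·(-1)) / 4 = 15/4 = 3.75
  S[B,B] = ((2)·(2) + (1)·(1) + (2)·(2) + (-4)·(-4) + (-1)·(-1)) / 4 = 26/4 = 6.5
  S = [[12.5, 3.75],
 [3.75, 6.5]].

Step 3 — invert S. det(S) = 12.5·6.5 - (3.75)² = 67.1875.
  S^{-1} = (1/det) · [[d, -b], [-b, a]] = [[0.0967, -0.0558],
 [-0.0558, 0.186]].

Step 4 — quadratic form (x̄ - mu_0)^T · S^{-1} · (x̄ - mu_0):
  S^{-1} · (x̄ - mu_0) = (-0.2791, 0.9302),
  (x̄ - mu_0)^T · [...] = (0)·(-0.2791) + (5)·(0.9302) = 4.6512.

Step 5 — scale by n: T² = 5 · 4.6512 = 23.2558.

T² ≈ 23.2558


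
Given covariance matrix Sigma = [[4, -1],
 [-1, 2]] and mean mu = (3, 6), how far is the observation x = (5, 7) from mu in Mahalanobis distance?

Step 1 — centre the observation: (x - mu) = (2, 1).

Step 2 — invert Sigma. det(Sigma) = 4·2 - (-1)² = 7.
  Sigma^{-1} = (1/det) · [[d, -b], [-b, a]] = [[0.2857, 0.1429],
 [0.1429, 0.5714]].

Step 3 — form the quadratic (x - mu)^T · Sigma^{-1} · (x - mu):
  Sigma^{-1} · (x - mu) = (0.7143, 0.8571).
  (x - mu)^T · [Sigma^{-1} · (x - mu)] = (2)·(0.7143) + (1)·(0.8571) = 2.2857.

Step 4 — take square root: d = √(2.2857) ≈ 1.5119.

d(x, mu) = √(2.2857) ≈ 1.5119


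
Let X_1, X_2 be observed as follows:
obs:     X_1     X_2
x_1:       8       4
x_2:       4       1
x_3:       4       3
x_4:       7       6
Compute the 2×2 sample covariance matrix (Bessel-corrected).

Step 1 — column means:
  mean(X_1) = (8 + 4 + 4 + 7) / 4 = 23/4 = 5.75
  mean(X_2) = (4 + 1 + 3 + 6) / 4 = 14/4 = 3.5

Step 2 — sample covariance S[i,j] = (1/(n-1)) · Σ_k (x_{k,i} - mean_i) · (x_{k,j} - mean_j), with n-1 = 3.
  S[X_1,X_1] = ((2.25)·(2.25) + (-1.75)·(-1.75) + (-1.75)·(-1.75) + (1.25)·(1.25)) / 3 = 12.75/3 = 4.25
  S[X_1,X_2] = ((2.25)·(0.5) + (-1.75)·(-2.5) + (-1.75)·(-0.5) + (1.25)·(2.5)) / 3 = 9.5/3 = 3.1667
  S[X_2,X_2] = ((0.5)·(0.5) + (-2.5)·(-2.5) + (-0.5)·(-0.5) + (2.5)·(2.5)) / 3 = 13/3 = 4.3333

S is symmetric (S[j,i] = S[i,j]). Assembling:

S = [[4.25, 3.1667],
 [3.1667, 4.3333]]


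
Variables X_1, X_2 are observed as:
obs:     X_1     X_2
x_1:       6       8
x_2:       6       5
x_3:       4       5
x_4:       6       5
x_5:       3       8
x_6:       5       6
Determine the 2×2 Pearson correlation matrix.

Step 1 — column means:
  mean(X_1) = (6 + 6 + 4 + 6 + 3 + 5) / 6 = 30/6 = 5
  mean(X_2) = (8 + 5 + 5 + 5 + 8 + 6) / 6 = 37/6 = 6.1667

Step 2 — sample variances and covariances s[i,j] = (1/(n-1)) · Σ_k (x_{k,i} - mean_i) · (x_{k,j} - mean_j), with n-1 = 5:
  s[X_1,X_1] = ((1)·(1) + (1)·(1) + (-1)·(-1) + (1)·(1) + (-2)·(-2) + (0)·(0)) / 5 = 8/5 = 1.6
  s[X_1,X_2] = ((1)·(1.8333) + (1)·(-1.1667) + (-1)·(-1.1667) + (1)·(-1.1667) + (-2)·(1.8333) + (0)·(-0.1667)) / 5 = -3/5 = -0.6
  s[X_2,X_2] = ((1.8333)·(1.8333) + (-1.1667)·(-1.1667) + (-1.1667)·(-1.1667) + (-1.1667)·(-1.1667) + (1.8333)·(1.8333) + (-0.1667)·(-0.1667)) / 5 = 10.8333/5 = 2.1667
  Sample standard deviations s_i = √(s[i,i]):
  s(X_1) = √(1.6) = 1.2649
  s(X_2) = √(2.1667) = 1.472

Step 3 — r_{ij} = s_{ij} / (s_i · s_j):
  r[X_1,X_1] = 1 (diagonal).
  r[X_1,X_2] = -0.6 / (1.2649 · 1.472) = -0.6 / 1.8619 = -0.3223
  r[X_2,X_2] = 1 (diagonal).

R is symmetric with unit diagonal. Assembling:

R = [[1, -0.3223],
 [-0.3223, 1]]


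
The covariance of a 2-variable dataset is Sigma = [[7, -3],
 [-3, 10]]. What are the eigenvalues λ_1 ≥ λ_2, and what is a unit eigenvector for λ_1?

Step 1 — characteristic polynomial of 2×2 Sigma:
  det(Sigma - λI) = λ² - trace · λ + det = 0.
  trace = 7 + 10 = 17, det = 7·10 - (-3)² = 61.
Step 2 — discriminant:
  Δ = trace² - 4·det = 289 - 244 = 45.
Step 3 — eigenvalues:
  λ = (trace ± √Δ)/2 = (17 ± 6.7082)/2,
  λ_1 = 11.8541,  λ_2 = 5.1459.

Step 4 — unit eigenvector for λ_1: solve (Sigma - λ_1 I)v = 0. First row:
  (7 - 11.8541)·v_x + (-3)·v_y = 0, i.e. (-4.8541)·v_x + (-3)·v_y = 0,
  so v ∝ (b, λ_1 - a) = (-3, 4.8541); multiply by -1 so the first entry is positive: u = (3, -4.8541).
  ||u|| = √((3)² + (-4.8541)²) = √(32.5623) ≈ 5.7063,
  v_1 = u/||u|| ≈ (0.5257, -0.8507) (||v_1|| = 1).

λ_1 = 11.8541,  λ_2 = 5.1459;  v_1 ≈ (0.5257, -0.8507)


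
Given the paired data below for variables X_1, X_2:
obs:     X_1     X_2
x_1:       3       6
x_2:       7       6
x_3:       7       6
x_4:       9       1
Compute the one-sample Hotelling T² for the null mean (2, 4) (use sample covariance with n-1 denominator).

Step 1 — sample mean vector:
  mean(X_1) = (3 + 7 + 7 + 9) / 4 = 26/4 = 6.5
  mean(X_2) = (6 + 6 + 6 + 1) / 4 = 19/4 = 4.75
  x̄ = (6.5, 4.75),  deviation x̄ - mu_0 = (6.5, 4.75) - (2, 4) = (4.5, 0.75).

Step 2 — sample covariance matrix, S[i,j] = (1/(n-1)) · Σ_k (x_{k,i} - mean_i) · (x_{k,j} - mean_j), divisor n-1 = 3:
  S[X_1,X_1] = ((-3.5)·(-3.5) + (0.5)·(0.5) + (0.5)·(0.5) + (2.5)·(2.5)) / 3 = 19/3 = 6.3333
  S[X_1,X_2] = ((-3.5)·(1.25) + (0.5)·(1.25) + (0.5)·(1.25) + (2.5)·(-3.75)) / 3 = -12.5/3 = -4.1667
  S[X_2,X_2] = ((1.25)·(1.25) + (1.25)·(1.25) + (1.25)·(1.25) + (-3.75)·(-3.75)) / 3 = 18.75/3 = 6.25
  S = [[6.3333, -4.1667],
 [-4.1667, 6.25]].

Step 3 — invert S. det(S) = 6.3333·6.25 - (-4.1667)² = 22.2222.
  S^{-1} = (1/det) · [[d, -b], [-b, a]] = [[0.2812, 0.1875],
 [0.1875, 0.285]].

Step 4 — quadratic form (x̄ - mu_0)^T · S^{-1} · (x̄ - mu_0):
  S^{-1} · (x̄ - mu_0) = (1.4062, 1.0575),
  (x̄ - mu_0)^T · [...] = (4.5)·(1.4062) + (0.75)·(1.0575) = 7.1212.

Step 5 — scale by n: T² = 4 · 7.1212 = 28.485.

T² ≈ 28.485
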